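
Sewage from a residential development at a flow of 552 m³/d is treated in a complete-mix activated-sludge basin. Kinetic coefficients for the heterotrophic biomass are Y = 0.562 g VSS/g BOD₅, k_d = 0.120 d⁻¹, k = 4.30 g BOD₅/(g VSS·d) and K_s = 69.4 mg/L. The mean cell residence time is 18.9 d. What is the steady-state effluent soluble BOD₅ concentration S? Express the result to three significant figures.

S ≈ 5.35 mg/L

From the Monod/SRT balance for a CMAS, S = K_s·(1+k_d θ_c)/[θ_c·(Y k − k_d) − 1] = 69.4 × (1 + 0.120 × 18.9) / [18.9 × (0.562 × 4.30 − 0.120) − 1] = 226.8 / 42.41 = 5.348 mg/L.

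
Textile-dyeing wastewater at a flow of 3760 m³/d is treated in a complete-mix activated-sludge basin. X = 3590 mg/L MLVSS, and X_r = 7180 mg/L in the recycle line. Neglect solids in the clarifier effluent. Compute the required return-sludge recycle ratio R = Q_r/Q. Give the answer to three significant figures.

Solids balance on the clarifier gives (1+R)X = R·X_r, so R = X/(X_r − X) = 3590 / (7180 − 3590) = 1.000.

R ≈ 1.00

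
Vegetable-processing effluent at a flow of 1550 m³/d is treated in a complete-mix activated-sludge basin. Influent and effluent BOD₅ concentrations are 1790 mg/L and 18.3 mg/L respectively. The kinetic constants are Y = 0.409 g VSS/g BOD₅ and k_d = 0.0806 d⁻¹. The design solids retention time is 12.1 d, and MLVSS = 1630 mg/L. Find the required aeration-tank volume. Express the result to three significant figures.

Steady-state biomass mass balance: V·X·(1 + k_d·θ_c) = Y·Q·(S₀ − S)·θ_c, so V = 0.409 × 1550 × (1790 − 18.3) × 12.1 / [1630 × (1 + 0.0806 × 12.1)] = 1.36×10^7 / 3220 = 4221 m³.

V ≈ 4220 m³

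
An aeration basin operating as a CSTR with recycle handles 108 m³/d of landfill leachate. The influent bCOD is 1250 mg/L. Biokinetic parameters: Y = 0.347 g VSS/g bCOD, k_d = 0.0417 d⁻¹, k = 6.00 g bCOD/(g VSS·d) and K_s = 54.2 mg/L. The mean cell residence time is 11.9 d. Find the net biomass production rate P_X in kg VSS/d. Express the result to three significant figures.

P_X ≈ 31.2 kg VSS/d

Effluent substrate depends only on kinetics and SRT: S = K_s(1 + k_d θ_c) / [θ_c(Yk − k_d) − 1] = 54.2 × (1 + 0.0417 × 11.9) / [11.9 × (0.347 × 6.00 − 0.0417) − 1] = 81.10 / 23.28 = 3.484 mg/L.
The observed yield is Y_obs = Y/(1 + k_d·θ_c) = 0.347 / (1 + 0.0417 × 11.9) = 0.347 / 1.496 = 0.2319 g VSS per g bCOD removed.
Mass of bCOD removed per day: Q(S₀ − S) = 108 × 1247 g/m³ = 134.6 kg/d.
Net biomass production P_X = Y_obs × Q·(S₀ − S) = 0.2319 × 134.6 = 31.22 kg VSS/d.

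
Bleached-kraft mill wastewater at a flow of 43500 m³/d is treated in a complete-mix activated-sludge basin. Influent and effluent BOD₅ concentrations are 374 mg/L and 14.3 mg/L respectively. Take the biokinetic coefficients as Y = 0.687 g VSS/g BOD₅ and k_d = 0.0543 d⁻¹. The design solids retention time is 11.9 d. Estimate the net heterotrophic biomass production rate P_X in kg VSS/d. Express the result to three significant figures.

Correct the yield for decay: Y_obs = Y/(1 + k_d θ_c) = 0.687 / (1 + 0.0543 × 11.9) = 0.687 / 1.646 = 0.4173.
Substrate removed = Q·(S₀ − S) = 43500 m³/d × (374 − 14.3) g/m³ = 1.56×10^7 g/d = 15647 kg/d.
Net biomass production P_X = Y_obs × Q·(S₀ − S) = 0.4173 × 15647 = 6530 kg VSS/d.

P_X ≈ 6530 kg VSS/d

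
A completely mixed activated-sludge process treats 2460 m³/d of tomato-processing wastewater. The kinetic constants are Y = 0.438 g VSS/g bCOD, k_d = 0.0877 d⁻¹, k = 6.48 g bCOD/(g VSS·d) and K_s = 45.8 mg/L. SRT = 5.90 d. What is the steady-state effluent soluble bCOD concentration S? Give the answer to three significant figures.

S ≈ 4.56 mg/L

For a completely mixed reactor with recycle the Lawrence–McCarty relation gives S = K_s·(1 + k_d·θ_c) / [θ_c·(Y·k − k_d) − 1] = 45.8 × (1 + 0.0877 × 5.90) / [5.90 × (0.438 × 6.48 − 0.0877) − 1] = 69.50 / 15.23 = 4.564 mg/L.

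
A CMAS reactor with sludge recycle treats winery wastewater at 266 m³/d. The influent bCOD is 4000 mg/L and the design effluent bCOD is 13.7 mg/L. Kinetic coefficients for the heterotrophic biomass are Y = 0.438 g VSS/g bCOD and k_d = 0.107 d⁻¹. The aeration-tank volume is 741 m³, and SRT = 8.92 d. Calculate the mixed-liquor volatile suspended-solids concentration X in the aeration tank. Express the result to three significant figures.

X ≈ 2860 mg/L

Solving the biomass balance for X: X = Y Q (S₀−S) θ_c / [V (1+k_d θ_c)] = 0.438 × 266 × (4000 − 13.7) × 8.92 / [741 × (1 + 0.107 × 8.92)] = 2861 mg/L.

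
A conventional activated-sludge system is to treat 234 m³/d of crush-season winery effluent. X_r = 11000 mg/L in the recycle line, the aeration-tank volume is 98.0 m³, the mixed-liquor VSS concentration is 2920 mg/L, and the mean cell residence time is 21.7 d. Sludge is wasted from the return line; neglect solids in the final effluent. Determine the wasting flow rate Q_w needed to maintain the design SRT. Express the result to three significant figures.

θ_c = V·X/(Q_w·X_r) when wasting from the recycle, so Q_w = V·X/(θ_c·X_r) = 98.00 × 2920 / (21.7 × 11000) = 1.199 m³/d.

Q_w ≈ 1.20 m³/d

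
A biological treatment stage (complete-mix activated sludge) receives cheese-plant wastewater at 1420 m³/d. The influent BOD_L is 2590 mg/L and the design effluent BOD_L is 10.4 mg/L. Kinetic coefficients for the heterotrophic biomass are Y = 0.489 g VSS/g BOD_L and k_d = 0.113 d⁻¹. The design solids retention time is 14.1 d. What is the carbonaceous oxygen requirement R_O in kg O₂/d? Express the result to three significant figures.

R_O ≈ 2680 kg O₂/d

Observed yield with endogenous decay: Y_obs = Y / (1 + k_d·θ_c) = 0.489 / (1 + 0.113 × 14.1) = 0.489 / 2.593 = 0.1886 g VSS/g BOD_L.
ΔS = 2590 − 10.4 = 2580 mg/L, so the substrate removal rate is 1420 × 2580/1000 = 3663 kg BOD_L/d.
Net sludge production P_X = 0.1886 × 3663 = 690.7 kg VSS/d.
Carbonaceous O₂ demand = substrate oxidised − cell-mass equivalent = 3663 − 1.42 × 690.7 = 2682 kg O₂/d.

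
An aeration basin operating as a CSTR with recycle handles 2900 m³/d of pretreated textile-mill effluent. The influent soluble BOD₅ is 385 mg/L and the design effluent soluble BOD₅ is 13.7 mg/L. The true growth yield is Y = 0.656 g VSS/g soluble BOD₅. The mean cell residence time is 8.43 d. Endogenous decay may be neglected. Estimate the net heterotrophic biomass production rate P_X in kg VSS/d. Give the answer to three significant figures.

P_X ≈ 706 kg VSS/d

With endogenous decay neglected, the observed yield equals the true yield: Y_obs = Y = 0.656 g VSS/g soluble BOD₅.
Mass of soluble BOD₅ removed per day: Q(S₀ − S) = 2900 × 371.3 g/m³ = 1077 kg/d.
Biomass produced: P_X = Y_obs·Q·ΔS = 0.6560 × 1077 ≈ 706.4 kg VSS/d.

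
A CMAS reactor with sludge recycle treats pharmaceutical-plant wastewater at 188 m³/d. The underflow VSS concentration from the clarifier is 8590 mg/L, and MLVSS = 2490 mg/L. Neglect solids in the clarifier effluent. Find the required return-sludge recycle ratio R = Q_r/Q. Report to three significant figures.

Solids balance on the clarifier gives (1+R)X = R·X_r, so R = X/(X_r − X) = 2490 / (8590 − 2490) = 0.4082.

R ≈ 0.408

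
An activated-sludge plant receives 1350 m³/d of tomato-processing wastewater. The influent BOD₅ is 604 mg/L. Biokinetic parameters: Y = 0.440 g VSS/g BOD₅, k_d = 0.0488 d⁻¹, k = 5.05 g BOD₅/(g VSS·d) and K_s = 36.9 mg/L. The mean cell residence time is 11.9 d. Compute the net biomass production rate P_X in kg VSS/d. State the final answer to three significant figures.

P_X ≈ 226 kg VSS/d

For a completely mixed reactor with recycle the Lawrence–McCarty relation gives S = K_s·(1 + k_d·θ_c) / [θ_c·(Y·k − k_d) − 1] = 36.9 × (1 + 0.0488 × 11.9) / [11.9 × (0.440 × 5.05 − 0.0488) − 1] = 58.33 / 24.86 = 2.346 mg/L.
Y_obs = Y / (1 + k_d θ_c) = 0.440 / (1 + 0.0488 × 11.9) = 0.440 / 1.581 = 0.2784.
ΔS = 604 − 2.35 = 601.6 mg/L, so the substrate removal rate is 1350 × 601.6/1000 = 812.2 kg BOD₅/d.
Net biomass production P_X = Y_obs × Q·(S₀ − S) = 0.2784 × 812.2 = 226.1 kg VSS/d.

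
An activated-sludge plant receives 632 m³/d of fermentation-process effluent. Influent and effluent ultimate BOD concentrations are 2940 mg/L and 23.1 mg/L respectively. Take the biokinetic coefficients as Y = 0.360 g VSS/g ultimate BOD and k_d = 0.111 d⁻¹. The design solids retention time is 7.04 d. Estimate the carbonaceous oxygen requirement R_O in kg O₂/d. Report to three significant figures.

R_O ≈ 1310 kg O₂/d

Correct the yield for decay: Y_obs = Y/(1 + k_d θ_c) = 0.360 / (1 + 0.111 × 7.04) = 0.360 / 1.781 = 0.2021.
Mass of ultimate BOD removed per day: Q(S₀ − S) = 632 × 2917 g/m³ = 1843 kg/d.
P_X = Y_obs·Q·(S₀ − S) = 0.2021 × 1843 = 372.5 kg VSS/d.
Carbonaceous O₂ demand = substrate oxidised − cell-mass equivalent = 1843 − 1.42 × 372.5 = 1314 kg O₂/d.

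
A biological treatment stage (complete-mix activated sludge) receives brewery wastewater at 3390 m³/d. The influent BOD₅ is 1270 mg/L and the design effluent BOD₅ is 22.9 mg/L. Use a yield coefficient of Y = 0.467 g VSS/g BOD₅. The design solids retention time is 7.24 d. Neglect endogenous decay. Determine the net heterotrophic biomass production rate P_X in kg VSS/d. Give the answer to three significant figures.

With endogenous decay neglected, the observed yield equals the true yield: Y_obs = Y = 0.467 g VSS/g BOD₅.
Q·(S₀ − S) = 3390 × (1270 − 22.9) × 10⁻³ = 4228 kg/d removed.
P_X = Y_obs · Q(S₀ − S) = 0.4670 × 4228 = 1974 kg VSS/d.

P_X ≈ 1970 kg VSS/d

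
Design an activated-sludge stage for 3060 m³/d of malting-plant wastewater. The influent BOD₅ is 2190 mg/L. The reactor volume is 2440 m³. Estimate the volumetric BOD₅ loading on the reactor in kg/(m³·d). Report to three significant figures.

L_v = Q S₀ / V = 3060 × 2190 × 10⁻³ / 2440 = 2.746 kg/(m³·d).

L_v ≈ 2.75 kg BOD₅/(m³·d)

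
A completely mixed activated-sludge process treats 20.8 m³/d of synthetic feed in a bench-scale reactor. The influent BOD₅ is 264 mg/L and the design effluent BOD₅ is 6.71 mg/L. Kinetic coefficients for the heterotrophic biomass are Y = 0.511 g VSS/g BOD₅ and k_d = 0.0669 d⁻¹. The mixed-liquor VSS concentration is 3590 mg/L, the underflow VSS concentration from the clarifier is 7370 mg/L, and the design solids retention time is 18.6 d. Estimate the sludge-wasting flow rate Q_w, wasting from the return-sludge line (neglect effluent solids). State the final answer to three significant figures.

Q_w ≈ 0.165 m³/d

From the SRT design equation V = Y Q (S₀−S) θ_c / [X (1 + k_d θ_c)] = 0.511 × 20.8 × (264 − 6.71) × 18.6 / [3590 × (1 + 0.0669 × 18.6)] = 5.09×10^4 / 8057 = 6.313 m³.
Q_w = (V·X)/(θ_c X_r) = 6.313 × 3590 / (18.6 × 7370) = 0.1653 m³/d.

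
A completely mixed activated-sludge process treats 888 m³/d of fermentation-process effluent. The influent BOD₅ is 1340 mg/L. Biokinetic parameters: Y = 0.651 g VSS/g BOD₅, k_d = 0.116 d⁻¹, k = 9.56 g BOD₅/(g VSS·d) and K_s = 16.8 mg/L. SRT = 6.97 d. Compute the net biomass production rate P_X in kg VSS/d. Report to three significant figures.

Effluent substrate depends only on kinetics and SRT: S = K_s(1 + k_d θ_c) / [θ_c(Yk − k_d) − 1] = 16.8 × (1 + 0.116 × 6.97) / [6.97 × (0.651 × 9.56 − 0.116) − 1] = 30.38 / 41.57 = 0.7309 mg/L.
Correct the yield for decay: Y_obs = Y/(1 + k_d θ_c) = 0.651 / (1 + 0.116 × 6.97) = 0.651 / 1.809 = 0.3600.
ΔS = 1340 − 0.731 = 1339 mg/L, so the substrate removal rate is 888 × 1339/1000 = 1189 kg BOD₅/d.
Biomass produced: P_X = Y_obs·Q·ΔS = 0.3600 × 1189 ≈ 428.1 kg VSS/d.

P_X ≈ 428 kg VSS/d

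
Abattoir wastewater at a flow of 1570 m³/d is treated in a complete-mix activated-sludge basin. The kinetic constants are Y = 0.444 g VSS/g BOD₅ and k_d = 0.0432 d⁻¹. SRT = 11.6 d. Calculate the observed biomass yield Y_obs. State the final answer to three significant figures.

Y_obs ≈ 0.296 g VSS/g BOD₅

The observed yield is Y_obs = Y/(1 + k_d·θ_c) = 0.444 / (1 + 0.0432 × 11.6) = 0.444 / 1.501 = 0.2958 g VSS per g BOD₅ removed.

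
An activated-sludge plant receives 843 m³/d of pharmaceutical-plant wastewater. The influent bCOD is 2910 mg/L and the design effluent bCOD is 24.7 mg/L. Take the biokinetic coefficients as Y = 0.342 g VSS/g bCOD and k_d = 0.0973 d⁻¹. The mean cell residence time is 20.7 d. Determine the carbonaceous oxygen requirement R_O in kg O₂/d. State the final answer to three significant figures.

R_O ≈ 2040 kg O₂/d

Observed yield with endogenous decay: Y_obs = Y / (1 + k_d·θ_c) = 0.342 / (1 + 0.0973 × 20.7) = 0.342 / 3.014 = 0.1135 g VSS/g bCOD.
Substrate removed = Q·(S₀ − S) = 843 m³/d × (2910 − 24.7) g/m³ = 2.43×10^6 g/d = 2432 kg/d.
P_X = Y_obs·Q·(S₀ − S) = 0.1135 × 2432 = 276.0 kg VSS/d.
R_O = Q·ΔS − 1.42 P_X = 2432 − 391.9 = 2040 kg O₂/d.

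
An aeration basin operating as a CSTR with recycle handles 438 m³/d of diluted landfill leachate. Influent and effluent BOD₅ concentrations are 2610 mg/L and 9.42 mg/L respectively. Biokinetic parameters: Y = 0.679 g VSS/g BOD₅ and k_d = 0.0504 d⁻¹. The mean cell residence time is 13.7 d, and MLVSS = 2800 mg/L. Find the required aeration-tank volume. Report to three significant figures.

From the SRT design equation V = Y Q (S₀−S) θ_c / [X (1 + k_d θ_c)] = 0.679 × 438 × (2610 − 9.42) × 13.7 / [2800 × (1 + 0.0504 × 13.7)] = 1.06×10^7 / 4733 = 2239 m³.

V ≈ 2240 m³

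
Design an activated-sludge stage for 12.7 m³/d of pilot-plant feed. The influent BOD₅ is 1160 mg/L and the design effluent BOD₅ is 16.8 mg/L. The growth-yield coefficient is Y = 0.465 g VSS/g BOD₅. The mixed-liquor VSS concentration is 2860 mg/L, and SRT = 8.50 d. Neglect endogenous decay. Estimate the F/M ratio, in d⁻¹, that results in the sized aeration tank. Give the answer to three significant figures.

F/M ≈ 0.257 d⁻¹

With k_d = 0 the design equation reduces to V = Y Q (S₀−S) θ_c / X = 0.465 × 12.7 × (1160 − 16.8) × 8.50 / 2860 = 20.06 m³.
F/M = Q·S₀ / (V·X) = 12.7 × 1160 / (20.06 × 2860) = 0.2567 g BOD₅·(g VSS·d)⁻¹.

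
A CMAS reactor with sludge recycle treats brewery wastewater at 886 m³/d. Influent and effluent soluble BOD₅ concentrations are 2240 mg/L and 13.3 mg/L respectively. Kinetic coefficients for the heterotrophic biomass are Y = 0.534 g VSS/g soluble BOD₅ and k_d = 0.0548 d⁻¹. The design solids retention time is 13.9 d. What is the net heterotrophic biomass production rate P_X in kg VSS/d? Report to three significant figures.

Observed yield with endogenous decay: Y_obs = Y / (1 + k_d·θ_c) = 0.534 / (1 + 0.0548 × 13.9) = 0.534 / 1.762 = 0.3031 g VSS/g soluble BOD₅.
Mass of soluble BOD₅ removed per day: Q(S₀ − S) = 886 × 2227 g/m³ = 1973 kg/d.
Net biomass production P_X = Y_obs × Q·(S₀ − S) = 0.3031 × 1973 = 598.0 kg VSS/d.

P_X ≈ 598 kg VSS/d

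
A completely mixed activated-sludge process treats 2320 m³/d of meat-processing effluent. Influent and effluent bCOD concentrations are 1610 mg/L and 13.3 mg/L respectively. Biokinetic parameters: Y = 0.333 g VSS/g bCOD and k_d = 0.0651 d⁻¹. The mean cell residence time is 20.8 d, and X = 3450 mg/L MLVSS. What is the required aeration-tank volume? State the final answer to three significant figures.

Steady-state biomass mass balance: V·X·(1 + k_d·θ_c) = Y·Q·(S₀ − S)·θ_c, so V = 0.333 × 2320 × (1610 − 13.3) × 20.8 / [3450 × (1 + 0.0651 × 20.8)] = 2.57×10^7 / 8122 = 3159 m³.

V ≈ 3160 m³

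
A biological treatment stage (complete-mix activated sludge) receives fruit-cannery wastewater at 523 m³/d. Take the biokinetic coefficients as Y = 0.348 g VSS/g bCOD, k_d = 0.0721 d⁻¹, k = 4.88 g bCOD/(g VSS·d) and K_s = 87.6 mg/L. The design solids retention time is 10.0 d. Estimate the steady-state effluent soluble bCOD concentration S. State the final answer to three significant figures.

From the Monod/SRT balance for a CMAS, S = K_s·(1+k_d θ_c)/[θ_c·(Y k − k_d) − 1] = 87.6 × (1 + 0.0721 × 10.0) / [10.0 × (0.348 × 4.88 − 0.0721) − 1] = 150.8 / 15.26 = 9.878 mg/L.

S ≈ 9.88 mg/L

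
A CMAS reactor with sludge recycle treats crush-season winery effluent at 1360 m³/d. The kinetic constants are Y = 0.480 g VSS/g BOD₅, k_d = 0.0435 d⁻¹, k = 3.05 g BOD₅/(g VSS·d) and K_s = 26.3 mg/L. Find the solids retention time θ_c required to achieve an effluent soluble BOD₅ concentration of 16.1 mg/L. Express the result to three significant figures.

Specific growth rate at S = 16.1 mg/L: μ = YkS/(K_s+S) = 0.480·3.05·16.1/(26.3+16.1) = 0.5559 d⁻¹.
Then 1/θ_c = μ − k_d = 0.5559 − 0.0435 = 0.5124 d⁻¹, giving θ_c = 1.952 d.

θ_c ≈ 1.95 d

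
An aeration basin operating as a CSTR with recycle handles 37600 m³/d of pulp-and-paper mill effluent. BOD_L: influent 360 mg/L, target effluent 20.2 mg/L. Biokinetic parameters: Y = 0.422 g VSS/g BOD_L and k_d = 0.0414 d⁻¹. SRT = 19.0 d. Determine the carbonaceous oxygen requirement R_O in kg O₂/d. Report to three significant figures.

R_O ≈ 8490 kg O₂/d

Observed yield with endogenous decay: Y_obs = Y / (1 + k_d·θ_c) = 0.422 / (1 + 0.0414 × 19.0) = 0.422 / 1.787 = 0.2362 g VSS/g BOD_L.
Mass of BOD_L removed per day: Q(S₀ − S) = 37600 × 339.8 g/m³ = 12776 kg/d.
Net sludge production P_X = 0.2362 × 12776 = 3018 kg VSS/d.
Carbonaceous O₂ demand = substrate oxidised − cell-mass equivalent = 12776 − 1.42 × 3018 = 8491 kg O₂/d.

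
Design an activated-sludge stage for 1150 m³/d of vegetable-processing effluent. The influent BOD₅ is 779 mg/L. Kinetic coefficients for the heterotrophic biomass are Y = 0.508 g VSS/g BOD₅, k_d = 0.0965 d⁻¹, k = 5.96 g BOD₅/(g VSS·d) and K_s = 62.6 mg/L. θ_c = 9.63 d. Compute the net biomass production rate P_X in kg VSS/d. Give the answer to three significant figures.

From the Monod/SRT balance for a CMAS, S = K_s·(1+k_d θ_c)/[θ_c·(Y k − k_d) − 1] = 62.6 × (1 + 0.0965 × 9.63) / [9.63 × (0.508 × 5.96 − 0.0965) − 1] = 120.8 / 27.23 = 4.436 mg/L.
The observed yield is Y_obs = Y/(1 + k_d·θ_c) = 0.508 / (1 + 0.0965 × 9.63) = 0.508 / 1.929 = 0.2633 g VSS per g BOD₅ removed.
Q·(S₀ − S) = 1150 × (779 − 4.44) × 10⁻³ = 890.7 kg/d removed.
So the net sludge growth is P_X = 0.2633 × 890.7 = 234.5 kg VSS/d.

P_X ≈ 235 kg VSS/d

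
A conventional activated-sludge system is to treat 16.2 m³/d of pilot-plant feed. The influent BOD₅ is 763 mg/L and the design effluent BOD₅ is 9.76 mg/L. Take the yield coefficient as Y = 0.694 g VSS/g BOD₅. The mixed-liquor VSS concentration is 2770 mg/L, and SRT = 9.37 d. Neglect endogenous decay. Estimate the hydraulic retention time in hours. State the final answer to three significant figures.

τ ≈ 42.4 h

V·X = Y·Q·ΔS·θ_c gives V = 0.694 × 16.2 × (763 − 9.76) × 9.37 / 2770 = 28.65 m³.
τ = V/Q = 28.65/16.2 = 1.768 d, or 42.44 h.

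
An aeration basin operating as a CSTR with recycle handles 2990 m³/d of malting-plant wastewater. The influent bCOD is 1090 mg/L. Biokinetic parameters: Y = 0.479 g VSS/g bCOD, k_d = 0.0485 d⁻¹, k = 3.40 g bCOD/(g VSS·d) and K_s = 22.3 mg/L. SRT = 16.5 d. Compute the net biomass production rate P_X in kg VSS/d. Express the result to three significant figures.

Effluent substrate depends only on kinetics and SRT: S = K_s(1 + k_d θ_c) / [θ_c(Yk − k_d) − 1] = 22.3 × (1 + 0.0485 × 16.5) / [16.5 × (0.479 × 3.40 − 0.0485) − 1] = 40.15 / 25.07 = 1.601 mg/L.
Observed yield with endogenous decay: Y_obs = Y / (1 + k_d·θ_c) = 0.479 / (1 + 0.0485 × 16.5) = 0.479 / 1.800 = 0.2661 g VSS/g bCOD.
Substrate removed = Q·(S₀ − S) = 2990 m³/d × (1090 − 1.60) g/m³ = 3.25×10^6 g/d = 3254 kg/d.
Biomass produced: P_X = Y_obs·Q·ΔS = 0.2661 × 3254 ≈ 865.9 kg VSS/d.

P_X ≈ 866 kg VSS/d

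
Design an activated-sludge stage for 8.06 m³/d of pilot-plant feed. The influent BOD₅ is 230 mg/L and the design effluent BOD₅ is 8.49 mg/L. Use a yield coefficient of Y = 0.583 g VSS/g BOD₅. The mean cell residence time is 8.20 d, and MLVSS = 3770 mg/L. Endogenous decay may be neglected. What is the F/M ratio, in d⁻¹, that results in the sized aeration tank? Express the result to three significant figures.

F/M ≈ 0.217 d⁻¹

With k_d = 0 the design equation reduces to V = Y Q (S₀−S) θ_c / X = 0.583 × 8.06 × (230 − 8.49) × 8.20 / 3770 = 2.264 m³.
Food-to-microorganism ratio F/M = Q S₀ / (V X) = 8.06 × 230 / (2.264 × 3770) = 0.2172 d⁻¹.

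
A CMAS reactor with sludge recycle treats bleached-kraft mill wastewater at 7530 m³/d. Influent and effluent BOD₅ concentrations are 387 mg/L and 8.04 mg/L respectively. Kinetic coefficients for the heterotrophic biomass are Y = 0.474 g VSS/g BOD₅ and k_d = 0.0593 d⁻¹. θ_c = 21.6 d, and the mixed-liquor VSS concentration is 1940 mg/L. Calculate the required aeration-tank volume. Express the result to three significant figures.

From the SRT design equation V = Y Q (S₀−S) θ_c / [X (1 + k_d θ_c)] = 0.474 × 7530 × (387 − 8.04) × 21.6 / [1940 × (1 + 0.0593 × 21.6)] = 2.92×10^7 / 4425 = 6603 m³.

V ≈ 6600 m³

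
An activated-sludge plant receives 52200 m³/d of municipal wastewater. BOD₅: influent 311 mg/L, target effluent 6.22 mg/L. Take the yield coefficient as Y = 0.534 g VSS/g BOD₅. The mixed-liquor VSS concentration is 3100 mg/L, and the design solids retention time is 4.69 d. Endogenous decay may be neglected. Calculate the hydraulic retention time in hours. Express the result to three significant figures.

τ ≈ 5.91 h

V·X = Y·Q·ΔS·θ_c gives V = 0.534 × 52200 × (311 − 6.22) × 4.69 / 3100 = 12853 m³.
HRT = V/Q = 12853 m³ / 52200 m³·d⁻¹ = 0.2462 d × 24 = 5.909 h.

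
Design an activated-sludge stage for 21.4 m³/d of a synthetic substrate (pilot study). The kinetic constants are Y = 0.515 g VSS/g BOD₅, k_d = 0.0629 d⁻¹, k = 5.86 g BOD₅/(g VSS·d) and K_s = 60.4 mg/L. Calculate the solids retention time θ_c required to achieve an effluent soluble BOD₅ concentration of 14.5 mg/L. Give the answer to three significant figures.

θ_c ≈ 1.92 d

Specific growth rate at S = 14.5 mg/L: μ = YkS/(K_s+S) = 0.515·5.86·14.5/(60.4+14.5) = 0.5842 d⁻¹.
1/θ_c = 0.5842 − 0.0629 = 0.5213 d⁻¹, so θ_c = 1.918 d.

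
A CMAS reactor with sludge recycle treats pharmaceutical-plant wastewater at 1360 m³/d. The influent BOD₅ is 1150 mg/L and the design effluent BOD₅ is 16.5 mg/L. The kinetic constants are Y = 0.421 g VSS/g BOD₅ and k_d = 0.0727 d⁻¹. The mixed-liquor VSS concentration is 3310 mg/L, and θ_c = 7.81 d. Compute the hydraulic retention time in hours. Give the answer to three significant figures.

τ ≈ 17.2 h

Rearranging the biomass balance for a CMAS with decay, V = Y·Q·ΔS·θ_c / [X·(1+k_d θ_c)] = 0.421 × 1360 × (1150 − 16.5) × 7.81 / [3310 × (1 + 0.0727 × 7.81)] = 5.07×10^6 / 5189 = 976.7 m³.
Hydraulic retention time τ = V/Q = 976.7 / 1360 = 0.7182 d = 17.24 h.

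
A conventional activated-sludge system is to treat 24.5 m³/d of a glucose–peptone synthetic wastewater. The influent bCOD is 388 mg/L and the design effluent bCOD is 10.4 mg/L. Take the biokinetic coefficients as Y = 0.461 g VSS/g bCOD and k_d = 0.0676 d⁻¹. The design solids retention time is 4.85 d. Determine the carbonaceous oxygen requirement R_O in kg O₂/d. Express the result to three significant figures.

Y_obs = Y / (1 + k_d θ_c) = 0.461 / (1 + 0.0676 × 4.85) = 0.461 / 1.328 = 0.3472.
ΔS = 388 − 10.4 = 377.6 mg/L, so the substrate removal rate is 24.5 × 377.6/1000 = 9.251 kg bCOD/d.
P_X = Y_obs·Q·(S₀ − S) = 0.3472 × 9.251 = 3.212 kg VSS/d.
R_O = Q·ΔS − 1.42 P_X = 9.251 − 4.561 = 4.690 kg O₂/d.

R_O ≈ 4.69 kg O₂/d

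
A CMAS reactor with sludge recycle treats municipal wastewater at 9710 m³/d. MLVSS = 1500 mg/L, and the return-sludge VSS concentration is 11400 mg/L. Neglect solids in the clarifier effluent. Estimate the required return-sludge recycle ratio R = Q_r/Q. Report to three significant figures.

R ≈ 0.152

Mass balance around the secondary clarifier (neglecting effluent solids): R = X / (X_r − X) = 1500 / (11400 − 1500) = 0.1515.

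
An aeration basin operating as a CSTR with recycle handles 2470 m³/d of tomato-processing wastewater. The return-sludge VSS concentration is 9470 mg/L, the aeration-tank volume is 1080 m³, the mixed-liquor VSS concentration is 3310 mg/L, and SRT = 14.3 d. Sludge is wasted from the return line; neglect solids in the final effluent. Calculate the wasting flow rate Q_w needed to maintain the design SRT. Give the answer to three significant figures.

Q_w = (V·X)/(θ_c X_r) = 1080 × 3310 / (14.3 × 9470) = 26.40 m³/d.

Q_w ≈ 26.4 m³/d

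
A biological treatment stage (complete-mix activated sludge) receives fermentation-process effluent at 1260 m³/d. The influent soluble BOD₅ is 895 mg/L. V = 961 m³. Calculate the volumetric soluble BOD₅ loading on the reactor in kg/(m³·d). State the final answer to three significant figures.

Applied soluble BOD₅ load per unit volume = Q·S₀/V = (1260 × 895/1000)/961.0 = 1.173 kg soluble BOD₅·m⁻³·d⁻¹.

L_v ≈ 1.17 kg soluble BOD₅/(m³·d)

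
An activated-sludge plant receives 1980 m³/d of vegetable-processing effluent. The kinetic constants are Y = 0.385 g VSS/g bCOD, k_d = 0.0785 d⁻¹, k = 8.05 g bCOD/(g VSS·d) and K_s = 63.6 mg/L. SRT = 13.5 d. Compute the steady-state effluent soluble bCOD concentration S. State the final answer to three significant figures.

S ≈ 3.29 mg/L

For a completely mixed reactor with recycle the Lawrence–McCarty relation gives S = K_s·(1 + k_d·θ_c) / [θ_c·(Y·k − k_d) − 1] = 63.6 × (1 + 0.0785 × 13.5) / [13.5 × (0.385 × 8.05 − 0.0785) − 1] = 131.0 / 39.78 = 3.293 mg/L.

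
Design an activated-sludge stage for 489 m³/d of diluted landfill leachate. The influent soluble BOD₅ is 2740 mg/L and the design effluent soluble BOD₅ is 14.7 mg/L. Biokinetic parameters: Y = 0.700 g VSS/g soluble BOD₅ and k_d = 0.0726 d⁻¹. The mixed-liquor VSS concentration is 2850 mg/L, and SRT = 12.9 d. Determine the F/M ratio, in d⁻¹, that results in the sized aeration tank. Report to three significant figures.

F/M ≈ 0.216 d⁻¹

Rearranging the biomass balance for a CMAS with decay, V = Y·Q·ΔS·θ_c / [X·(1+k_d θ_c)] = 0.700 × 489 × (2740 − 14.7) × 12.9 / [2850 × (1 + 0.0726 × 12.9)] = 1.2×10^7 / 5519 = 2180 m³.
F/M = Q·S₀ / (V·X) = 489 × 2740 / (2180 × 2850) = 0.2156 g soluble BOD₅·(g VSS·d)⁻¹.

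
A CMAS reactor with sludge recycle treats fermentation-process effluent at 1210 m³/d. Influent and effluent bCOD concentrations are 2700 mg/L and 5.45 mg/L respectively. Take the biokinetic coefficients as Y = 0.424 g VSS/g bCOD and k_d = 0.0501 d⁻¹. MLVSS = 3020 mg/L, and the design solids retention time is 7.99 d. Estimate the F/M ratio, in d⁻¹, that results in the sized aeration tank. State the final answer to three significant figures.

F/M ≈ 0.414 d⁻¹

Steady-state biomass mass balance: V·X·(1 + k_d·θ_c) = Y·Q·(S₀ − S)·θ_c, so V = 0.424 × 1210 × (2700 − 5.45) × 7.99 / [3020 × (1 + 0.0501 × 7.99)] = 1.1×10^7 / 4229 = 2612 m³.
F/M = applied load / biomass = Q·S₀/(V·X) = 1210 × 2700 / (2612 × 3020) = 0.4142 d⁻¹.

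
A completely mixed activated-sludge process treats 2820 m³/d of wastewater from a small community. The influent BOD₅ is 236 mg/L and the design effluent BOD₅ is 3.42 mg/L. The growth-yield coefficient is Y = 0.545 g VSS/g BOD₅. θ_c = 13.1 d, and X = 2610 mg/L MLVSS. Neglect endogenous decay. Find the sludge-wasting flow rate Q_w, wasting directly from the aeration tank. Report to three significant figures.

Q_w ≈ 137 m³/d

Biomass mass balance (decay neglected): V·X = Y·Q·(S₀ − S)·θ_c, so V = 0.545 × 2820 × (236 − 3.42) × 13.1 / 2610 = 1794 m³.
Wasting from the aeration tank: Q_w = V / θ_c = 1794 / 13.1 = 137.0 m³/d.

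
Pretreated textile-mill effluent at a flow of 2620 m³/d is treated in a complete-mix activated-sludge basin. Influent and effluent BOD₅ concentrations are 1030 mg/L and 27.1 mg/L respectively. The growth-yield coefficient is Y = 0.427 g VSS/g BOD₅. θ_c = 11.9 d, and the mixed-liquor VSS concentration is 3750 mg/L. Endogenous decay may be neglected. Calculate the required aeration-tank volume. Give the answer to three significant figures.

V ≈ 3560 m³

Biomass mass balance (decay neglected): V·X = Y·Q·(S₀ − S)·θ_c, so V = 0.427 × 2620 × (1030 − 27.1) × 11.9 / 3750 = 3560 m³.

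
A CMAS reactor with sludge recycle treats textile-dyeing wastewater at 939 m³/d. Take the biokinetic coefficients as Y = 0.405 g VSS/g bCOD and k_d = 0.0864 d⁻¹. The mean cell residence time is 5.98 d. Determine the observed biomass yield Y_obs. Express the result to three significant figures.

Correct the yield for decay: Y_obs = Y/(1 + k_d θ_c) = 0.405 / (1 + 0.0864 × 5.98) = 0.405 / 1.517 = 0.2670.

Y_obs ≈ 0.267 g VSS/g bCOD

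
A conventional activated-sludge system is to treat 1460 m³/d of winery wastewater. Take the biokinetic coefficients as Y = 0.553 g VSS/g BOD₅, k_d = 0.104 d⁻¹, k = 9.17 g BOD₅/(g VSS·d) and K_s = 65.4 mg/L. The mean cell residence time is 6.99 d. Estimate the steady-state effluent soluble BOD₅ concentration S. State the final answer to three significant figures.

For a completely mixed reactor with recycle the Lawrence–McCarty relation gives S = K_s·(1 + k_d·θ_c) / [θ_c·(Y·k − k_d) − 1] = 65.4 × (1 + 0.104 × 6.99) / [6.99 × (0.553 × 9.17 − 0.104) − 1] = 112.9 / 33.72 = 3.350 mg/L.

S ≈ 3.35 mg/L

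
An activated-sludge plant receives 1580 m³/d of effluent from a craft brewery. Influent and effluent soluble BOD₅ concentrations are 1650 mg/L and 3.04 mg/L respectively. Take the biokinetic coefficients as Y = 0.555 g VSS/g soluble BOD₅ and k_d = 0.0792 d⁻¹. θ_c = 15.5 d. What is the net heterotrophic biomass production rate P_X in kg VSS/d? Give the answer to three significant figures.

P_X ≈ 648 kg VSS/d

Y_obs = Y / (1 + k_d θ_c) = 0.555 / (1 + 0.0792 × 15.5) = 0.555 / 2.228 = 0.2491.
Q·(S₀ − S) = 1580 × (1650 − 3.04) × 10⁻³ = 2602 kg/d removed.
Biomass produced: P_X = Y_obs·Q·ΔS = 0.2491 × 2602 ≈ 648.3 kg VSS/d.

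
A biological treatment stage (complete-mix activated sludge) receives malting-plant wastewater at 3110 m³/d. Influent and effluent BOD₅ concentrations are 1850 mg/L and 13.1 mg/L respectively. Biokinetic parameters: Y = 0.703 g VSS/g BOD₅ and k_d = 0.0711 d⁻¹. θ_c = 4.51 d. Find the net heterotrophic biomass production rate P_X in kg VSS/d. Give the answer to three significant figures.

P_X ≈ 3040 kg VSS/d

Correct the yield for decay: Y_obs = Y/(1 + k_d θ_c) = 0.703 / (1 + 0.0711 × 4.51) = 0.703 / 1.321 = 0.5323.
Substrate removed = Q·(S₀ − S) = 3110 m³/d × (1850 − 13.1) g/m³ = 5.71×10^6 g/d = 5713 kg/d.
Net biomass production P_X = Y_obs × Q·(S₀ − S) = 0.5323 × 5713 = 3041 kg VSS/d.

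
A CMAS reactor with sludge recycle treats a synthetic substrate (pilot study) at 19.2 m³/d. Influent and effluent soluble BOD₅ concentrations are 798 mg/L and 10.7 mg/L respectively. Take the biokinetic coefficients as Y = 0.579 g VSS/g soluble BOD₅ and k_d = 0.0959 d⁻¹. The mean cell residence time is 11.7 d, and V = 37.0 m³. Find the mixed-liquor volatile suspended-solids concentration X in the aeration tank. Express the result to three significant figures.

X ≈ 1300 mg/L

Solving the biomass balance for X: X = Y Q (S₀−S) θ_c / [V (1+k_d θ_c)] = 0.579 × 19.2 × (798 − 10.7) × 11.7 / [37.0 × (1 + 0.0959 × 11.7)] = 1304 mg/L.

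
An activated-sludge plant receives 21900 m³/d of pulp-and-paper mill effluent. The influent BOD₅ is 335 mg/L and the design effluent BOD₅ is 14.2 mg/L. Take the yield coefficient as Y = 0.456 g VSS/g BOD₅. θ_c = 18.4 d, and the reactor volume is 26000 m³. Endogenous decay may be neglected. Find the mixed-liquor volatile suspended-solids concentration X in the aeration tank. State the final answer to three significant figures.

X ≈ 2270 mg/L

From V·X = Y·Q·(S₀ − S)·θ_c (decay neglected): X = 0.456 × 21900 × (335 − 14.2) × 18.4 / 26000 = 2267 mg/L.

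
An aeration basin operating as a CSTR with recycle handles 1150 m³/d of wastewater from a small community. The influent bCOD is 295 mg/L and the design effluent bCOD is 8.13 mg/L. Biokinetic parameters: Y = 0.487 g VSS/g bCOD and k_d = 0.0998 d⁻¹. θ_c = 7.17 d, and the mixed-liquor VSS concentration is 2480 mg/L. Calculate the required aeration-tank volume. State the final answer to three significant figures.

From the SRT design equation V = Y Q (S₀−S) θ_c / [X (1 + k_d θ_c)] = 0.487 × 1150 × (295 − 8.13) × 7.17 / [2480 × (1 + 0.0998 × 7.17)] = 1.15×10^6 / 4255 = 270.8 m³.

V ≈ 271 m³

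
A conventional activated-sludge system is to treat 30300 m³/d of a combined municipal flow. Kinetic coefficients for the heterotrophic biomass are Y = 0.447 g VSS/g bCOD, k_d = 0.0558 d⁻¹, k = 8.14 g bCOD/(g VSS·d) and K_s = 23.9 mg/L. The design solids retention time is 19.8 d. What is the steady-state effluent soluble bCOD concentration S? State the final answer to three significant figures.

From the Monod/SRT balance for a CMAS, S = K_s·(1+k_d θ_c)/[θ_c·(Y k − k_d) − 1] = 23.9 × (1 + 0.0558 × 19.8) / [19.8 × (0.447 × 8.14 − 0.0558) − 1] = 50.31 / 69.94 = 0.7193 mg/L.

S ≈ 0.719 mg/L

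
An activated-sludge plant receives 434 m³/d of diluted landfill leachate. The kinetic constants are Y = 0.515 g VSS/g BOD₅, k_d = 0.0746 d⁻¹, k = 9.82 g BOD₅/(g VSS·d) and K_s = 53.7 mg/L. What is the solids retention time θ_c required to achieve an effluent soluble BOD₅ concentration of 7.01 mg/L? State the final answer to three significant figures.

θ_c ≈ 1.96 d

From 1/θ_c = Y·k·S/(K_s + S) − k_d: Y·k·S/(K_s+S) = 0.515 × 9.82 × 7.01 / (53.7 + 7.01) = 0.5840 d⁻¹.
Then 1/θ_c = μ − k_d = 0.5840 − 0.0746 = 0.5094 d⁻¹, giving θ_c = 1.963 d.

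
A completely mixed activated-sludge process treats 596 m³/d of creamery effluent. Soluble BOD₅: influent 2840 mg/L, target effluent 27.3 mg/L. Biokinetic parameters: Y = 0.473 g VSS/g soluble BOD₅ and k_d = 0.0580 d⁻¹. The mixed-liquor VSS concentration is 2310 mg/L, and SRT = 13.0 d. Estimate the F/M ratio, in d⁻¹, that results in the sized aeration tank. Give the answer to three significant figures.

F/M ≈ 0.288 d⁻¹

Rearranging the biomass balance for a CMAS with decay, V = Y·Q·ΔS·θ_c / [X·(1+k_d θ_c)] = 0.473 × 596 × (2840 − 27.3) × 13.0 / [2310 × (1 + 0.0580 × 13.0)] = 1.03×10^7 / 4052 = 2544 m³.
F/M = applied load / biomass = Q·S₀/(V·X) = 596 × 2840 / (2544 × 2310) = 0.2880 d⁻¹.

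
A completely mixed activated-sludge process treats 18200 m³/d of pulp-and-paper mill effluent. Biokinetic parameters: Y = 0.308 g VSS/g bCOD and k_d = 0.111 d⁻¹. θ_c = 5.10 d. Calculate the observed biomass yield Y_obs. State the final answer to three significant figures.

Correct the yield for decay: Y_obs = Y/(1 + k_d θ_c) = 0.308 / (1 + 0.111 × 5.10) = 0.308 / 1.566 = 0.1967.

Y_obs ≈ 0.197 g VSS/g bCOD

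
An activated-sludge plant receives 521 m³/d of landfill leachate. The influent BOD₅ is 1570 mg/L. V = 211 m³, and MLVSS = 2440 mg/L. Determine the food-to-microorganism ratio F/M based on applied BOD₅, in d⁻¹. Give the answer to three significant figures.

F/M = applied load / biomass = Q·S₀/(V·X) = 521 × 1570 / (211.0 × 2440) = 1.589 d⁻¹.

F/M ≈ 1.59 d⁻¹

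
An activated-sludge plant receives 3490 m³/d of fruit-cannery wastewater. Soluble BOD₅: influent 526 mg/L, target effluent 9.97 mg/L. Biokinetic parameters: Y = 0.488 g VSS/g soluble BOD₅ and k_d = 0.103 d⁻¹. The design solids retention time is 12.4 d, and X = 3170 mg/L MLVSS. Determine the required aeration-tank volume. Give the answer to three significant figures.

Rearranging the biomass balance for a CMAS with decay, V = Y·Q·ΔS·θ_c / [X·(1+k_d θ_c)] = 0.488 × 3490 × (526 − 9.97) × 12.4 / [3170 × (1 + 0.103 × 12.4)] = 1.09×10^7 / 7219 = 1510 m³.

V ≈ 1510 m³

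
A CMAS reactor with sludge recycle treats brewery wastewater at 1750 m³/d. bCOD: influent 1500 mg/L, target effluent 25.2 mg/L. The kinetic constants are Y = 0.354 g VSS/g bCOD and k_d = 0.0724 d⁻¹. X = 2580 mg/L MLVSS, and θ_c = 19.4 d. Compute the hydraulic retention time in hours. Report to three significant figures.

From the SRT design equation V = Y Q (S₀−S) θ_c / [X (1 + k_d θ_c)] = 0.354 × 1750 × (1500 − 25.2) × 19.4 / [2580 × (1 + 0.0724 × 19.4)] = 1.77×10^7 / 6204 = 2857 m³.
HRT = V/Q = 2857 m³ / 1750 m³·d⁻¹ = 1.633 d × 24 = 39.18 h.

τ ≈ 39.2 h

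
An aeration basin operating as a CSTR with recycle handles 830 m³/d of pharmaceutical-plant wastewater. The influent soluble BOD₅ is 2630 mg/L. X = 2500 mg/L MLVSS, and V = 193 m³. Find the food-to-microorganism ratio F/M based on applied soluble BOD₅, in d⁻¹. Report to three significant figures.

F/M ≈ 4.52 d⁻¹

Food-to-microorganism ratio F/M = Q S₀ / (V X) = 830 × 2630 / (193.0 × 2500) = 4.524 d⁻¹.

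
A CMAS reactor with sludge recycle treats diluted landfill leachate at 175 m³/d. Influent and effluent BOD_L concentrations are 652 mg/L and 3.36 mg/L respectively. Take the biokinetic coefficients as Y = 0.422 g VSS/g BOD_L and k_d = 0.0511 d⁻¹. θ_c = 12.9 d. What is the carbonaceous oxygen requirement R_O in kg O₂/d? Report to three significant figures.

R_O ≈ 72.5 kg O₂/d

Y_obs = Y / (1 + k_d θ_c) = 0.422 / (1 + 0.0511 × 12.9) = 0.422 / 1.659 = 0.2543.
Q·(S₀ − S) = 175 × (652 − 3.36) × 10⁻³ = 113.5 kg/d removed.
Net sludge production P_X = 0.2543 × 113.5 = 28.87 kg VSS/d.
R_O = Q·(S₀ − S) − 1.42·P_X = 113.5 − 1.42 × 28.87 = 72.52 kg O₂/d.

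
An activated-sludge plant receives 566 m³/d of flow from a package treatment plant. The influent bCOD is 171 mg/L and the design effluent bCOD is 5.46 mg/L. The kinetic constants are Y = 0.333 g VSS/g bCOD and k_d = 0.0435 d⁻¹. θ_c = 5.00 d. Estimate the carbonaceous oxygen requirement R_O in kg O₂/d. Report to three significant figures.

R_O ≈ 57.3 kg O₂/d

The observed yield is Y_obs = Y/(1 + k_d·θ_c) = 0.333 / (1 + 0.0435 × 5.00) = 0.333 / 1.218 = 0.2735 g VSS per g bCOD removed.
Q·(S₀ − S) = 566 × (171 − 5.46) × 10⁻³ = 93.70 kg/d removed.
P_X = Y_obs·Q·(S₀ − S) = 0.2735 × 93.70 = 25.63 kg VSS/d.
R_O = Q·(S₀ − S) − 1.42·P_X = 93.70 − 1.42 × 25.63 = 57.31 kg O₂/d.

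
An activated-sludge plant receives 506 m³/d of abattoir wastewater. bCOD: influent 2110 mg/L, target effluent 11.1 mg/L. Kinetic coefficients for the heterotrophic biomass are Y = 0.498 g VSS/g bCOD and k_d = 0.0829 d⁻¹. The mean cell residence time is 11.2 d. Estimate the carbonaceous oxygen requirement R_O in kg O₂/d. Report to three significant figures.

Y_obs = Y / (1 + k_d θ_c) = 0.498 / (1 + 0.0829 × 11.2) = 0.498 / 1.928 = 0.2582.
Mass of bCOD removed per day: Q(S₀ − S) = 506 × 2099 g/m³ = 1062 kg/d.
Net sludge production P_X = 0.2582 × 1062 = 274.3 kg VSS/d.
Carbonaceous O₂ demand = substrate oxidised − cell-mass equivalent = 1062 − 1.42 × 274.3 = 672.6 kg O₂/d.

R_O ≈ 673 kg O₂/d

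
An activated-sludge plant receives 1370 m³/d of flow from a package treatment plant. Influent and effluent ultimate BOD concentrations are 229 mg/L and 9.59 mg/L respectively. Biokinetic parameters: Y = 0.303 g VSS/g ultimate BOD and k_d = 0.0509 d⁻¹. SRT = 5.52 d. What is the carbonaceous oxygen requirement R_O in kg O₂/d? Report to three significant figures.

R_O ≈ 200 kg O₂/d

Y_obs = Y / (1 + k_d θ_c) = 0.303 / (1 + 0.0509 × 5.52) = 0.303 / 1.281 = 0.2365.
ΔS = 229 − 9.59 = 219.4 mg/L, so the substrate removal rate is 1370 × 219.4/1000 = 300.6 kg ultimate BOD/d.
Biomass synthesised: P_X = Y_obs × 300.6 = 71.10 kg VSS/d.
R_O = Q·(S₀ − S) − 1.42·P_X = 300.6 − 1.42 × 71.10 = 199.6 kg O₂/d.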